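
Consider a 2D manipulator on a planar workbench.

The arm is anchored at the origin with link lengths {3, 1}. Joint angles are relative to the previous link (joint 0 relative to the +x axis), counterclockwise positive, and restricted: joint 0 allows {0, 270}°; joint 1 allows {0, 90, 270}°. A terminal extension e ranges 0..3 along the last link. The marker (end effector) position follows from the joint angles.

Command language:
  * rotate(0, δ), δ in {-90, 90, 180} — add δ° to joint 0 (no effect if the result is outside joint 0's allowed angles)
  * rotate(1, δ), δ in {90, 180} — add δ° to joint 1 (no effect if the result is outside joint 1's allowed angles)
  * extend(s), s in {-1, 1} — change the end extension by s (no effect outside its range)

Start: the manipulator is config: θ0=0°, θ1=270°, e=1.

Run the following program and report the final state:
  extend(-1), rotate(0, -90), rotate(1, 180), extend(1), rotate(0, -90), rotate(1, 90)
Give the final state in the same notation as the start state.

config: θ0=270°, θ1=90°, e=1

initial: config: θ0=0°, θ1=270°, e=1
1. extend(-1) → config: θ0=0°, θ1=270°, e=0
2. rotate(0, -90) → config: θ0=270°, θ1=270°, e=0
3. rotate(1, 180) → config: θ0=270°, θ1=90°, e=0
4. extend(1) → config: θ0=270°, θ1=90°, e=1
5. rotate(0, -90) → config: θ0=270°, θ1=90°, e=1
6. rotate(1, 90) → config: θ0=270°, θ1=90°, e=1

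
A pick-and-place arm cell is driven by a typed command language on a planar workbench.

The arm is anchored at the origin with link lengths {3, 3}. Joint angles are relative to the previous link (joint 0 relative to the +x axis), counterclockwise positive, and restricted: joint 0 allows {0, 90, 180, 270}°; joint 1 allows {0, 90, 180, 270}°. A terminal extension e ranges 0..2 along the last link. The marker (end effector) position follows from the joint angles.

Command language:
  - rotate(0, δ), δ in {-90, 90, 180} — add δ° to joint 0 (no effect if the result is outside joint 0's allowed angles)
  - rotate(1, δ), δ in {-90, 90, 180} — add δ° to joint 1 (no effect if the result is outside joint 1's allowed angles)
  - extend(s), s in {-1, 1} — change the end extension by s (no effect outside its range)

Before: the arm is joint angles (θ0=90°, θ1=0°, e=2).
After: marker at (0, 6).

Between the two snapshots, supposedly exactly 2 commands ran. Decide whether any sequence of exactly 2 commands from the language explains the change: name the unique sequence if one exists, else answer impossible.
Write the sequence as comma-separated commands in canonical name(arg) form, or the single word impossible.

t0: joint angles (θ0=90°, θ1=0°, e=2)
[1] after extend(-1): joint angles (θ0=90°, θ1=0°, e=1)
[2] after extend(-1): joint angles (θ0=90°, θ1=0°, e=0)
no other 2-command option fits: unique.

extend(-1), extend(-1)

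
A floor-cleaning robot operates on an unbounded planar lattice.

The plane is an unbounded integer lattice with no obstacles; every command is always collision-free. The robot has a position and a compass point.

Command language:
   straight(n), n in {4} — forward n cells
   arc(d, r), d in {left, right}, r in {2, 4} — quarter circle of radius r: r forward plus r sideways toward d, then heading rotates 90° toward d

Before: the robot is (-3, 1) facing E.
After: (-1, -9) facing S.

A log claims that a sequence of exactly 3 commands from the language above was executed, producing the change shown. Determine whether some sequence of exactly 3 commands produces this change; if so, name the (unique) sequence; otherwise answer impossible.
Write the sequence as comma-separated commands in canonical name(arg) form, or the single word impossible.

arc(right, 2), straight(4), straight(4)

key: position moved to (-1,-9) AND the heading swung to S — translation plus rotation needed
begin: (-3, 1) facing E
[1] after arc(right, 2): (-1, -1) facing S
[2] after straight(4): (-1, -5) facing S
[3] after straight(4): (-1, -9) facing S
no other 3-command option fits: unique.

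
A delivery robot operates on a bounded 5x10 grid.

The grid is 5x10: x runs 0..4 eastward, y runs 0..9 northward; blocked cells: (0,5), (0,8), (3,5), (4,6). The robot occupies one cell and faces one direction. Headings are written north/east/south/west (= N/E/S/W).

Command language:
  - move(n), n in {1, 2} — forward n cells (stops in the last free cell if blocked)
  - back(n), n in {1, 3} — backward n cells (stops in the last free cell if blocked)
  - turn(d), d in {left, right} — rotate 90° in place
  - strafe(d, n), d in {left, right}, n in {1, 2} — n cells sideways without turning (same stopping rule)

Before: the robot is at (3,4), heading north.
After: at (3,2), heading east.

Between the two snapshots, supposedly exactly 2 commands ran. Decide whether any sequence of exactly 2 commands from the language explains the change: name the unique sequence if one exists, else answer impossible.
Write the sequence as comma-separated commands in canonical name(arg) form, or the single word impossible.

key: running strafe(right, 2) before turn(right) would end elsewhere — order is forced
initial: at (3,4), heading north
1. turn(right) → at (3,4), heading east
2. strafe(right, 2) → at (3,2), heading east
uniquely the one of 100 2-step routes that fits.

turn(right), strafe(right, 2)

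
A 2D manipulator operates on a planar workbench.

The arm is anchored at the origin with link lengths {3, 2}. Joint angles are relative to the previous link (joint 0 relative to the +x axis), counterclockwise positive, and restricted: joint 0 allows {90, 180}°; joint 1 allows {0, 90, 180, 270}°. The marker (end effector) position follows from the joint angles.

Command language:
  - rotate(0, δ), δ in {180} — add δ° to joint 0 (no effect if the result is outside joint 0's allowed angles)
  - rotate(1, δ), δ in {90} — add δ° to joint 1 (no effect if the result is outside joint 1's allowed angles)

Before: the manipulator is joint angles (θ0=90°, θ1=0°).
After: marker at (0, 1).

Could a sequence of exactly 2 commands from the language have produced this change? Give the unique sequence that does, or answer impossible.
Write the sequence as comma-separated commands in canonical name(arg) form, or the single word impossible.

rotate(1, 90), rotate(1, 90)

from: joint angles (θ0=90°, θ1=0°)
[1] after rotate(1, 90): joint angles (θ0=90°, θ1=90°)
[2] after rotate(1, 90): joint angles (θ0=90°, θ1=180°)
no other 2-command option fits: unique.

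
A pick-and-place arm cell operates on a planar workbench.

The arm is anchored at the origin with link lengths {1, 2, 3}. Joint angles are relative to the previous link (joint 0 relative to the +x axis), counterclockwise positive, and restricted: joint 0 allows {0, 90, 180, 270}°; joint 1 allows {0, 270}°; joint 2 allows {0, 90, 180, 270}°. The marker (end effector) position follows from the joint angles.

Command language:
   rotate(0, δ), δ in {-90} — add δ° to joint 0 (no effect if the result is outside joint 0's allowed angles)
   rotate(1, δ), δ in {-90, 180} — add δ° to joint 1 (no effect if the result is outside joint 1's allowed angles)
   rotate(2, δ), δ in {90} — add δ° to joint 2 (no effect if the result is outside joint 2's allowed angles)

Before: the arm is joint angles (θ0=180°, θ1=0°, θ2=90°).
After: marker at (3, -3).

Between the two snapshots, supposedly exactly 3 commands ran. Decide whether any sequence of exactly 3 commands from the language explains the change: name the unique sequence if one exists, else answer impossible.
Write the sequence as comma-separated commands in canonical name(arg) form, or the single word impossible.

begin: joint angles (θ0=180°, θ1=0°, θ2=90°)
step 1 (rotate(0, -90)): joint angles (θ0=90°, θ1=0°, θ2=90°)
step 2 (rotate(0, -90)): joint angles (θ0=0°, θ1=0°, θ2=90°)
step 3 (rotate(0, -90)): joint angles (θ0=270°, θ1=0°, θ2=90°)
no rival 3-sequence matches.

rotate(0, -90), rotate(0, -90), rotate(0, -90)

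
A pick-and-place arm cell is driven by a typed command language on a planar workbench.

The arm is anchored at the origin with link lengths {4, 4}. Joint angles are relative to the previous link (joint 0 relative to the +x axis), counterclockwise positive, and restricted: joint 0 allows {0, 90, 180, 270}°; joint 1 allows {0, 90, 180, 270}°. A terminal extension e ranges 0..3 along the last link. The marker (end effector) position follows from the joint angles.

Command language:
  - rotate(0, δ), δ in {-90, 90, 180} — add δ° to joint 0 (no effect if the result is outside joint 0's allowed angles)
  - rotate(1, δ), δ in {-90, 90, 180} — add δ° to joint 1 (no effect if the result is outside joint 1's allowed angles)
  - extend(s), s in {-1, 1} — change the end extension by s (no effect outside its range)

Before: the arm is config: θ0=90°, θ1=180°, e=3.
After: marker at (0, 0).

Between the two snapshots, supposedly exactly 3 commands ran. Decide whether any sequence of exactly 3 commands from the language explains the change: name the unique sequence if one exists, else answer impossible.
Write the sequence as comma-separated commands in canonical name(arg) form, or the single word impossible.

start: config: θ0=90°, θ1=180°, e=3
t=1 extend(-1) ⇒ config: θ0=90°, θ1=180°, e=2
t=2 extend(-1) ⇒ config: θ0=90°, θ1=180°, e=1
t=3 extend(-1) ⇒ config: θ0=90°, θ1=180°, e=0
no rival 3-sequence matches.

extend(-1), extend(-1), extend(-1)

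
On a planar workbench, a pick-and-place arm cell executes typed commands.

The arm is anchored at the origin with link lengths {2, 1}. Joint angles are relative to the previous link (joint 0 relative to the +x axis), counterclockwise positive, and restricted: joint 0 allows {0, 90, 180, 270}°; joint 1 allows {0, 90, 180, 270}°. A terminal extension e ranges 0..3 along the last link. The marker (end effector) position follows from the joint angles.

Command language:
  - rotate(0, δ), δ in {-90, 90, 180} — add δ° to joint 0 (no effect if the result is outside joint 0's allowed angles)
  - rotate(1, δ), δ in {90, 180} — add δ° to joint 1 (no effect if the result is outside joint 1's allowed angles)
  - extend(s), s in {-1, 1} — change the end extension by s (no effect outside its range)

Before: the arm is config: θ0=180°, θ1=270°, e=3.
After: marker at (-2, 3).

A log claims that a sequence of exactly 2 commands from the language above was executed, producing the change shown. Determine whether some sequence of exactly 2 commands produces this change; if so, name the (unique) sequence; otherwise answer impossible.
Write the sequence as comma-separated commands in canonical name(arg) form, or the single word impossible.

key: running extend(-1) before extend(1) would end elsewhere — order is forced
t0: config: θ0=180°, θ1=270°, e=3
[1] after extend(1): config: θ0=180°, θ1=270°, e=3
[2] after extend(-1): config: θ0=180°, θ1=270°, e=2
no rival 2-sequence matches.

extend(1), extend(-1)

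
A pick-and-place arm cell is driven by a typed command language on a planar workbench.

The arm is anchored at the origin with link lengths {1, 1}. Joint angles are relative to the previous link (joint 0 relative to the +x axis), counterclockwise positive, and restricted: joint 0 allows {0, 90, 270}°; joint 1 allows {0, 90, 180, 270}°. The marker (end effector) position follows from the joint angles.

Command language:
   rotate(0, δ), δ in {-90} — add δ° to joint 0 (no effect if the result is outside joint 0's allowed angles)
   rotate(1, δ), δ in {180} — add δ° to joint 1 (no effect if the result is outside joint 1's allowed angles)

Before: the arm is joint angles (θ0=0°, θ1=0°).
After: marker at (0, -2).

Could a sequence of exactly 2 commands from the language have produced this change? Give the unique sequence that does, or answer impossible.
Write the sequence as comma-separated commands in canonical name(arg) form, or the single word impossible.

rotate(0, -90), rotate(0, -90)

initial: joint angles (θ0=0°, θ1=0°)
t=1 rotate(0, -90) ⇒ joint angles (θ0=270°, θ1=0°)
t=2 rotate(0, -90) ⇒ joint angles (θ0=270°, θ1=0°)
uniquely the one of 4 2-step routes that fits.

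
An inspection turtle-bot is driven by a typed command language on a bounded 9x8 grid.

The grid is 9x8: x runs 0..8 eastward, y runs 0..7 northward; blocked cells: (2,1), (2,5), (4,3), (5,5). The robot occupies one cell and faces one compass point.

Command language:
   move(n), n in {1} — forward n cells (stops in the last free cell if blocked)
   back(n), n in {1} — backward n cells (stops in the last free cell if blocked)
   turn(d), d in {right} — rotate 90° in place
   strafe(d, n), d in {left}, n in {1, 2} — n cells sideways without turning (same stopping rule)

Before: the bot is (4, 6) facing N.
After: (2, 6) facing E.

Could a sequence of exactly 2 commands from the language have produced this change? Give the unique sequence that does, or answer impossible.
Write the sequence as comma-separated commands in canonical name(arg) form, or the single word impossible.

key: cell and facing (now E) both changed — the 2 commands mix motion and turning
start: (4, 6) facing N
1. strafe(left, 2) → (2, 6) facing N
2. turn(right) → (2, 6) facing E
no other 2-command option fits: unique.

strafe(left, 2), turn(right)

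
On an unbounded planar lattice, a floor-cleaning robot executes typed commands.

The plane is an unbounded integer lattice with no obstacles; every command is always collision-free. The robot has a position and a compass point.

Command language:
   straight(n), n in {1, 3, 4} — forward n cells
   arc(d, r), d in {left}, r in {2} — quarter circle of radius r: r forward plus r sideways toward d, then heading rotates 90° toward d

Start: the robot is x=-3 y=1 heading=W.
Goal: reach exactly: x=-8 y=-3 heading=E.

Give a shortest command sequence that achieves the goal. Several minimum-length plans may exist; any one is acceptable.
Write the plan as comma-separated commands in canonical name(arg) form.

begin: x=-3 y=1 heading=W
[1] after straight(1): x=-4 y=1 heading=W
[2] after straight(4): x=-8 y=1 heading=W
[3] after arc(left, 2): x=-10 y=-1 heading=S
[4] after arc(left, 2): x=-8 y=-3 heading=E
shorter routes all fall short; 4 is best.

straight(1), straight(4), arc(left, 2), arc(left, 2)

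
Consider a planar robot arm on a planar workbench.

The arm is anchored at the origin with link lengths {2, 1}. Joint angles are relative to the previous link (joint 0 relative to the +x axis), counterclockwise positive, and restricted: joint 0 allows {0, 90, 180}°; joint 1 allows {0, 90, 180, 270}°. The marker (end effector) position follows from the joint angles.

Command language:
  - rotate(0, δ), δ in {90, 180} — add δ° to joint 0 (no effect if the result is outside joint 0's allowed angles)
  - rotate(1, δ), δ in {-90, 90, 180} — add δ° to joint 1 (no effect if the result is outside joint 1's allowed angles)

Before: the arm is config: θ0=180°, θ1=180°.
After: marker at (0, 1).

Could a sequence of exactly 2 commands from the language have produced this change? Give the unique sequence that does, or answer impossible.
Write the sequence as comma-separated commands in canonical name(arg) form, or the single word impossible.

rotate(0, 180), rotate(0, 90)

key: running rotate(0, 90) before rotate(0, 180) would end elsewhere — order is forced
t0: config: θ0=180°, θ1=180°
t=1 rotate(0, 180) ⇒ config: θ0=0°, θ1=180°
t=2 rotate(0, 90) ⇒ config: θ0=90°, θ1=180°
no other 2-command option fits: unique.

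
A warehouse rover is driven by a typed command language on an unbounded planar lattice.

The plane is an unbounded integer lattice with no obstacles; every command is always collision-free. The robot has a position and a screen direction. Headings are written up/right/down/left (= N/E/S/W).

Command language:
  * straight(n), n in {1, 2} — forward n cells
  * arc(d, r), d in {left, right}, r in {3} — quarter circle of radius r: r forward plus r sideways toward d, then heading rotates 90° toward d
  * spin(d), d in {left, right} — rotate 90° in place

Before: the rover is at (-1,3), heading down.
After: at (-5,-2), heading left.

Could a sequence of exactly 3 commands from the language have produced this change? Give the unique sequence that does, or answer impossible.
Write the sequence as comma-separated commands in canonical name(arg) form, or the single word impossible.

straight(2), arc(right, 3), straight(1)

key: order matters: swapping straight(2) and straight(1) lands elsewhere
start: at (-1,3), heading down
step 1 (straight(2)): at (-1,1), heading down
step 2 (arc(right, 3)): at (-4,-2), heading left
step 3 (straight(1)): at (-5,-2), heading left
all 216 alternatives checked — unique.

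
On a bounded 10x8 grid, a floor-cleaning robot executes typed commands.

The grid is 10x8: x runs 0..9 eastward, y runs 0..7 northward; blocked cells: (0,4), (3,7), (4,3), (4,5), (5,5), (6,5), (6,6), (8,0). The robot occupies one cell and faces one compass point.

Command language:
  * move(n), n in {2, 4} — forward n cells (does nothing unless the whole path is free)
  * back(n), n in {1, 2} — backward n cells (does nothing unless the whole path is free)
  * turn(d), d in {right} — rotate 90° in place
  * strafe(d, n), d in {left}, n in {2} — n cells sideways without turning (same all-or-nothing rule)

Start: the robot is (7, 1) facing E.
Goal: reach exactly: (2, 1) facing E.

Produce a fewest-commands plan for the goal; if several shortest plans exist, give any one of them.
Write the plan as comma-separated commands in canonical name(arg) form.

start: (7, 1) facing E
[1] after back(2): (5, 1) facing E
[2] after back(2): (3, 1) facing E
[3] after back(1): (2, 1) facing E
nothing shorter than 3 reaches the goal.

back(2), back(2), back(1)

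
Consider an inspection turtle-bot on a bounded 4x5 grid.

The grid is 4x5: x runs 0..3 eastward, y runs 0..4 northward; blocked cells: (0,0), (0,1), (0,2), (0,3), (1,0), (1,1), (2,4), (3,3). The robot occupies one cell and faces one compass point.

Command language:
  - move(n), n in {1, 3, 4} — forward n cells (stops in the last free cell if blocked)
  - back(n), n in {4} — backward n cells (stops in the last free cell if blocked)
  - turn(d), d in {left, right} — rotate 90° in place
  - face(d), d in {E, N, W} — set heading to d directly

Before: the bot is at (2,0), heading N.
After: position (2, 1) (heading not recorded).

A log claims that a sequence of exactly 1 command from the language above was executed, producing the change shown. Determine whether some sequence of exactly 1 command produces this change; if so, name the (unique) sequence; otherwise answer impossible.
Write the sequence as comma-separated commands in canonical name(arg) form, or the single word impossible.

initial: at (2,0), heading N
[1] after move(1): at (2,1), heading N
no other 1-command option fits: unique.

move(1)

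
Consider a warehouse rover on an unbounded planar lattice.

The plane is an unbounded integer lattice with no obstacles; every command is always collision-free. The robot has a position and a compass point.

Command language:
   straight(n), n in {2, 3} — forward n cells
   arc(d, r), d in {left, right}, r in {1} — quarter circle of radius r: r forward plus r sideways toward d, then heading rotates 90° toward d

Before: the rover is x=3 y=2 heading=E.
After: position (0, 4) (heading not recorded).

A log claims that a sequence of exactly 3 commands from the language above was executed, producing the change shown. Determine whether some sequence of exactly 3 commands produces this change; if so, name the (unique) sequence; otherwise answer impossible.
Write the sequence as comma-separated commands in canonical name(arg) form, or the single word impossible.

key: order matters: swapping arc(left, 1) and straight(3) lands elsewhere
from: x=3 y=2 heading=E
step 1 (arc(left, 1)): x=4 y=3 heading=N
step 2 (arc(left, 1)): x=3 y=4 heading=W
step 3 (straight(3)): x=0 y=4 heading=W
no other 3-command option fits: unique.

arc(left, 1), arc(left, 1), straight(3)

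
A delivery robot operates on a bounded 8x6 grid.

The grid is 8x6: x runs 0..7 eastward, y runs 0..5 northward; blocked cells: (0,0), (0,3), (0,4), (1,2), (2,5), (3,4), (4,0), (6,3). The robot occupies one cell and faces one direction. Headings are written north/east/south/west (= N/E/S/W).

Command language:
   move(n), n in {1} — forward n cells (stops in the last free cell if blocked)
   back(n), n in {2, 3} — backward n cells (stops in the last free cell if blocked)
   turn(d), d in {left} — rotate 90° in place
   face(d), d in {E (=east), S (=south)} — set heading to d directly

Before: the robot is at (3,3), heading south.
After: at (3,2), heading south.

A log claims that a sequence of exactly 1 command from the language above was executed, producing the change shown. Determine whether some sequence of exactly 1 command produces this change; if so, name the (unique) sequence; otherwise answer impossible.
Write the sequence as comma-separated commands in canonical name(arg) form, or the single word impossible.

move(1)

key: still facing S — the one step turns nothing
t0: at (3,3), heading south
t=1 move(1) ⇒ at (3,2), heading south
no rival 1-sequence matches.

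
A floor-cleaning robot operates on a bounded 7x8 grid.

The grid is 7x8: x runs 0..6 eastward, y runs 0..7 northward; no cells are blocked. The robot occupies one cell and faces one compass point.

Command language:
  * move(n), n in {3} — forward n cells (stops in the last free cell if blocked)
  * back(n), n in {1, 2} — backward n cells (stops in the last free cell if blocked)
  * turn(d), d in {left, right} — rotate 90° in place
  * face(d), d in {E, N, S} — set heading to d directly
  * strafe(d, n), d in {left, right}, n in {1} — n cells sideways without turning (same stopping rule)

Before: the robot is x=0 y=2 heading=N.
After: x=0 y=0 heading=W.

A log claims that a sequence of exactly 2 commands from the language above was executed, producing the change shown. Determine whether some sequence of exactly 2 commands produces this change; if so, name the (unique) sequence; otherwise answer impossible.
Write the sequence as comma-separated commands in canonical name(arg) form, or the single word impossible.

key: running turn(left) before back(2) would end elsewhere — order is forced
initial: x=0 y=2 heading=N
1. back(2) → x=0 y=0 heading=N
2. turn(left) → x=0 y=0 heading=W
uniquely the one of 100 2-step routes that fits.

back(2), turn(left)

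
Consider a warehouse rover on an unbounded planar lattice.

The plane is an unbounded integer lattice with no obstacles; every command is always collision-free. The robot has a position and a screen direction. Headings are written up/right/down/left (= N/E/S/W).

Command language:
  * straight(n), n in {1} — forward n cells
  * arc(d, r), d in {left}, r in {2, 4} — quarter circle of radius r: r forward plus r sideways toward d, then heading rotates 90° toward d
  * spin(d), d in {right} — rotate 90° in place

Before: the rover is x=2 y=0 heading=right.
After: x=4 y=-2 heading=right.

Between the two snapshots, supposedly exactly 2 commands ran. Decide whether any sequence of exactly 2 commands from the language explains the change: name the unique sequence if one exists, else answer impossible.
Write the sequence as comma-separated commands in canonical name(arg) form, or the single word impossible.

key: order matters: swapping spin(right) and arc(left, 2) lands elsewhere
initial: x=2 y=0 heading=right
1. spin(right) → x=2 y=0 heading=down
2. arc(left, 2) → x=4 y=-2 heading=right
uniquely the one of 16 2-step routes that fits.

spin(right), arc(left, 2)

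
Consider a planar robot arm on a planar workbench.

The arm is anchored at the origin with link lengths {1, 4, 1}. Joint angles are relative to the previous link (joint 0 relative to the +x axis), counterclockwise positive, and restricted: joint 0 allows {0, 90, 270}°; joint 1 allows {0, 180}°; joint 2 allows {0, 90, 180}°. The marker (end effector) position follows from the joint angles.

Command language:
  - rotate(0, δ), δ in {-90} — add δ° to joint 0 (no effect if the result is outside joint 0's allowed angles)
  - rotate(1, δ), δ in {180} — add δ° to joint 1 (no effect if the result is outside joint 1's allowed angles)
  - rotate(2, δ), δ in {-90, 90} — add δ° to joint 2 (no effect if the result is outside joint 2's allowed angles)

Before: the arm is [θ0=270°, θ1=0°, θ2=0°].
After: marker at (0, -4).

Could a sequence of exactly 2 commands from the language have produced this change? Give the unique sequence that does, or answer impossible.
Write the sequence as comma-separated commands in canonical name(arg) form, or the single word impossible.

start: [θ0=270°, θ1=0°, θ2=0°]
1. rotate(2, 90) → [θ0=270°, θ1=0°, θ2=90°]
2. rotate(2, 90) → [θ0=270°, θ1=0°, θ2=180°]
uniquely the one of 16 2-step routes that fits.

rotate(2, 90), rotate(2, 90)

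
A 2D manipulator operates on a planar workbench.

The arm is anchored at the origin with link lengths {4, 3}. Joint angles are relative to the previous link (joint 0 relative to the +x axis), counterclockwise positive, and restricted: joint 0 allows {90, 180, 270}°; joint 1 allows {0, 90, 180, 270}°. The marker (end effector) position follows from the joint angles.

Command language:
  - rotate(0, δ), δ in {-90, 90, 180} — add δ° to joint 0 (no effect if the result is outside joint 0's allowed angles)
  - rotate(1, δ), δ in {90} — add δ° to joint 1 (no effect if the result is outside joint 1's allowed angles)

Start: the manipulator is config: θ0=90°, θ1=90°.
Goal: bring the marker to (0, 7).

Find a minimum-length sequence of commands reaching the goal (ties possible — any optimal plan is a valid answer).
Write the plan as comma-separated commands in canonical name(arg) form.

rotate(1, 90), rotate(1, 90), rotate(1, 90)

from: config: θ0=90°, θ1=90°
[1] after rotate(1, 90): config: θ0=90°, θ1=180°
[2] after rotate(1, 90): config: θ0=90°, θ1=270°
[3] after rotate(1, 90): config: θ0=90°, θ1=0°
no 2-step plan works, so 3 is optimal.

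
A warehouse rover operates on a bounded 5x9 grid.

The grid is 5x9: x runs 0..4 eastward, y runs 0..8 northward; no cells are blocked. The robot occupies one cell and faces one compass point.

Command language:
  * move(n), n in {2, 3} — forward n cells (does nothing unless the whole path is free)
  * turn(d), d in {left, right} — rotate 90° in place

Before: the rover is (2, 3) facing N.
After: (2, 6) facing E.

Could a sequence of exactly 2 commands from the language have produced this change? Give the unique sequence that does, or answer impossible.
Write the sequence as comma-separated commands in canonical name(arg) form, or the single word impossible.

move(3), turn(right)

key: position moved to (2,6) AND the heading swung to E — translation plus rotation needed
begin: (2, 3) facing N
t=1 move(3) ⇒ (2, 6) facing N
t=2 turn(right) ⇒ (2, 6) facing E
no rival 2-sequence matches.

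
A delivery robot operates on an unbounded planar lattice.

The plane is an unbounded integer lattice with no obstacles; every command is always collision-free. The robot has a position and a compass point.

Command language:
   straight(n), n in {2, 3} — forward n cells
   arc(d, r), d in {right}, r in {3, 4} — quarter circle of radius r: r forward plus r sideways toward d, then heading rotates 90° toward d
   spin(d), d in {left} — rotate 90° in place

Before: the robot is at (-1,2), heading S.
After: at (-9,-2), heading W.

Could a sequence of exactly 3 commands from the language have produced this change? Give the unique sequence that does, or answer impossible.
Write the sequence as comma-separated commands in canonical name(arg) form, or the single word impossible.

arc(right, 4), straight(2), straight(2)

key: cell and facing (now W) both changed — the 3 commands mix motion and turning
from: at (-1,2), heading S
t=1 arc(right, 4) ⇒ at (-5,-2), heading W
t=2 straight(2) ⇒ at (-7,-2), heading W
t=3 straight(2) ⇒ at (-9,-2), heading W
no other 3-command option fits: unique.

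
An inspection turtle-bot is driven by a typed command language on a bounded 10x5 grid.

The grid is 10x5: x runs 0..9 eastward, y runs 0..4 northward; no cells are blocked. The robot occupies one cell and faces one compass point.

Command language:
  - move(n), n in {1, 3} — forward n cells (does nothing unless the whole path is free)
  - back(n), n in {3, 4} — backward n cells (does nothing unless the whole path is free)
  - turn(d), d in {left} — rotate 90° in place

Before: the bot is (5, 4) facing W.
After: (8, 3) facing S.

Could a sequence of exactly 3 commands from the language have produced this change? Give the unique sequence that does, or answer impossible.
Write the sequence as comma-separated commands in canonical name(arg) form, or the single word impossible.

key: order matters: swapping back(3) and move(1) lands elsewhere
start: (5, 4) facing W
1. back(3) → (8, 4) facing W
2. turn(left) → (8, 4) facing S
3. move(1) → (8, 3) facing S
uniquely the one of 125 3-step routes that fits.

back(3), turn(left), move(1)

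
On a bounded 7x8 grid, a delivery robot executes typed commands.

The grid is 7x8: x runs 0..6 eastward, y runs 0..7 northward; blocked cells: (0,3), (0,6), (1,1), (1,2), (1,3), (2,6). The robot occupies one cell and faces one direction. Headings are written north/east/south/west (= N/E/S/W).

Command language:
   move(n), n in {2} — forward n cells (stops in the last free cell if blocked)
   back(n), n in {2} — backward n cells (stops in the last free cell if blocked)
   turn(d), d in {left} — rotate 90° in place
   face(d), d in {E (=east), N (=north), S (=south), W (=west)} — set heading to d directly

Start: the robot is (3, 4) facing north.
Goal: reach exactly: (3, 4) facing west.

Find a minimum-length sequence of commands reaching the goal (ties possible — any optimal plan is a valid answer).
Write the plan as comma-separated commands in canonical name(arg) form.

turn(left)

start: (3, 4) facing north
t=1 turn(left) ⇒ (3, 4) facing west
shorter routes all fall short; 1 is best.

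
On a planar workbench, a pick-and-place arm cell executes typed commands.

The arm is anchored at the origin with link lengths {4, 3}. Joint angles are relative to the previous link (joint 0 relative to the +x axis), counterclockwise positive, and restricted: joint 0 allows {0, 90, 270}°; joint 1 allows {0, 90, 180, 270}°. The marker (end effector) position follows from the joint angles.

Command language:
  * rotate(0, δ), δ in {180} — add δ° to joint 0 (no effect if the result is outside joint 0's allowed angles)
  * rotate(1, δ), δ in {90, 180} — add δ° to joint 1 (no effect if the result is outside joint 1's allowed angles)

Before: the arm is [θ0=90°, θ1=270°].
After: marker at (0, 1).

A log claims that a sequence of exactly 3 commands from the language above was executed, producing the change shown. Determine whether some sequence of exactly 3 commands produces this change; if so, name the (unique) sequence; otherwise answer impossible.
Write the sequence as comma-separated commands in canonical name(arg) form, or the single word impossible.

from: [θ0=90°, θ1=270°]
[1] after rotate(1, 90): [θ0=90°, θ1=0°]
[2] after rotate(1, 90): [θ0=90°, θ1=90°]
[3] after rotate(1, 90): [θ0=90°, θ1=180°]
uniquely the one of 27 3-step routes that fits.

rotate(1, 90), rotate(1, 90), rotate(1, 90)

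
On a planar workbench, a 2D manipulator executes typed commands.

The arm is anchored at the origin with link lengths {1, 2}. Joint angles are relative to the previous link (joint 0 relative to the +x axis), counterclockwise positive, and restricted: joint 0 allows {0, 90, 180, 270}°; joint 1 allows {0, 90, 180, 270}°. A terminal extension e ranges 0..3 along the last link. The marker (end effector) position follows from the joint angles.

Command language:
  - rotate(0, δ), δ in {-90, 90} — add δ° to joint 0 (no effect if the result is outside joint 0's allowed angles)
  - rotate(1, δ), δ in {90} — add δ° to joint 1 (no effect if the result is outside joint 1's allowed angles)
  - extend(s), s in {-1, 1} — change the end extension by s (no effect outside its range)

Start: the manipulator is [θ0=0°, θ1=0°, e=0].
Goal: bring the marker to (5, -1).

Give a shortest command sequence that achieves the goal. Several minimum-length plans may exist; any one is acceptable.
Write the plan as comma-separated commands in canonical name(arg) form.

from: [θ0=0°, θ1=0°, e=0]
step 1 (rotate(0, -90)): [θ0=270°, θ1=0°, e=0]
step 2 (extend(1)): [θ0=270°, θ1=0°, e=1]
step 3 (extend(1)): [θ0=270°, θ1=0°, e=2]
step 4 (extend(1)): [θ0=270°, θ1=0°, e=3]
step 5 (rotate(1, 90)): [θ0=270°, θ1=90°, e=3]
shorter routes all fall short; 5 is best.

rotate(0, -90), extend(1), extend(1), extend(1), rotate(1, 90)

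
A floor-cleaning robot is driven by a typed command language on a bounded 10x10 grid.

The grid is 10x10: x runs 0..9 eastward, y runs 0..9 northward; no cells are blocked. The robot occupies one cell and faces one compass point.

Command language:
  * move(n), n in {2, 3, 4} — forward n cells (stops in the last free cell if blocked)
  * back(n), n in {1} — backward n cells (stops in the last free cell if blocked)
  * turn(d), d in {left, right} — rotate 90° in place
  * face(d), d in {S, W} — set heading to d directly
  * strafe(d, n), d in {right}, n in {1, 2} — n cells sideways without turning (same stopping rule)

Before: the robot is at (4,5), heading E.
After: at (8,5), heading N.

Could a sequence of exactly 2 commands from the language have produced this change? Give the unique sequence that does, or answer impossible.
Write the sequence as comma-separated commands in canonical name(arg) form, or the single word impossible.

move(4), turn(left)

key: running turn(left) before move(4) would end elsewhere — order is forced
from: at (4,5), heading E
t=1 move(4) ⇒ at (8,5), heading E
t=2 turn(left) ⇒ at (8,5), heading N
uniquely the one of 100 2-step routes that fits.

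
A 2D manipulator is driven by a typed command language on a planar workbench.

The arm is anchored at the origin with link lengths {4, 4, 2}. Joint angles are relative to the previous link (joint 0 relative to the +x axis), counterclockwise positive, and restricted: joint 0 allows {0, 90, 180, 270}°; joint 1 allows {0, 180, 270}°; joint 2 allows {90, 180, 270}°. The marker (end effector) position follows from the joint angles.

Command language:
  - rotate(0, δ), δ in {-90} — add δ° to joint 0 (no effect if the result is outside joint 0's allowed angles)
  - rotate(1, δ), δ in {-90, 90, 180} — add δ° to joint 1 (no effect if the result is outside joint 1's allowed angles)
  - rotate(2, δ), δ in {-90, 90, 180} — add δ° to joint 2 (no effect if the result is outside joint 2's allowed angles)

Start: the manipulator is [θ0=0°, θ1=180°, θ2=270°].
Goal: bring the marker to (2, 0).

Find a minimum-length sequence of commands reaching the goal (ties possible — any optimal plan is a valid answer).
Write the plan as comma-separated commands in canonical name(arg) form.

initial: [θ0=0°, θ1=180°, θ2=270°]
step 1 (rotate(2, -90)): [θ0=0°, θ1=180°, θ2=180°]
minimal: 1 command(s), checked below 1.

rotate(2, -90)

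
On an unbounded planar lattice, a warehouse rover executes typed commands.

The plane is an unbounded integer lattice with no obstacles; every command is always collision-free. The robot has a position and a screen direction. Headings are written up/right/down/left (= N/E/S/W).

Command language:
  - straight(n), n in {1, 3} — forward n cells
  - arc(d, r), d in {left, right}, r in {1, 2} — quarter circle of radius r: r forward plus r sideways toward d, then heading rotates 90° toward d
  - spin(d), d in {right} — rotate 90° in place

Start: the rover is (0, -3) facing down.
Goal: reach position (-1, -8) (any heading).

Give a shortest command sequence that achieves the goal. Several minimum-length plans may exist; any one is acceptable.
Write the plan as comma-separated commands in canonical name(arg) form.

initial: (0, -3) facing down
t=1 arc(right, 2) ⇒ (-2, -5) facing left
t=2 arc(left, 1) ⇒ (-3, -6) facing down
t=3 arc(left, 2) ⇒ (-1, -8) facing right
no 2-step plan works, so 3 is optimal.

arc(right, 2), arc(left, 1), arc(left, 2)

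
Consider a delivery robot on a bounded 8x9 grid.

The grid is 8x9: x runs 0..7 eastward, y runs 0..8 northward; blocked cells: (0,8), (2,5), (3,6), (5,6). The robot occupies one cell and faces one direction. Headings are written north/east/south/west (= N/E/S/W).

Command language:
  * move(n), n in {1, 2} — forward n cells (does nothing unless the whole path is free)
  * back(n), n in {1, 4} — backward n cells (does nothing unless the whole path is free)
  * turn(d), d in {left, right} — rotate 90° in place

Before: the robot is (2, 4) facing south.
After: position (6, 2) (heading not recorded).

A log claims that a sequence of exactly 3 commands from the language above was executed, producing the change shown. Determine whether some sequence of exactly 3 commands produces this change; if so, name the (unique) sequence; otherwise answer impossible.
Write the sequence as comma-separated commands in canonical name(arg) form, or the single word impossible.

move(2), turn(right), back(4)

key: order matters: swapping move(2) and back(4) lands elsewhere
initial: (2, 4) facing south
1. move(2) → (2, 2) facing south
2. turn(right) → (2, 2) facing west
3. back(4) → (6, 2) facing west
no other 3-command option fits: unique.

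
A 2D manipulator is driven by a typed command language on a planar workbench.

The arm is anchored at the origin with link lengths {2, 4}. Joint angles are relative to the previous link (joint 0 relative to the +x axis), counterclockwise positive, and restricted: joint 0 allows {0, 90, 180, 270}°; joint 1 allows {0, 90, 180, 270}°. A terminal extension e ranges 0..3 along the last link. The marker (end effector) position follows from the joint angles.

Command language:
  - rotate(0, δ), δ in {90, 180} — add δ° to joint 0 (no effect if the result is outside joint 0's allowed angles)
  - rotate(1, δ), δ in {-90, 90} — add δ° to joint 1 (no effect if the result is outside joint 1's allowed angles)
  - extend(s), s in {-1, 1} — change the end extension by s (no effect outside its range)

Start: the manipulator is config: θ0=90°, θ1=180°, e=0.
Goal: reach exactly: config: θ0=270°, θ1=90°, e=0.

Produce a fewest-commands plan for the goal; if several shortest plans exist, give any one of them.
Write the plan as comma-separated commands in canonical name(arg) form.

initial: config: θ0=90°, θ1=180°, e=0
1. rotate(0, 180) → config: θ0=270°, θ1=180°, e=0
2. rotate(1, -90) → config: θ0=270°, θ1=90°, e=0
no 1-step plan works, so 2 is optimal.

rotate(0, 180), rotate(1, -90)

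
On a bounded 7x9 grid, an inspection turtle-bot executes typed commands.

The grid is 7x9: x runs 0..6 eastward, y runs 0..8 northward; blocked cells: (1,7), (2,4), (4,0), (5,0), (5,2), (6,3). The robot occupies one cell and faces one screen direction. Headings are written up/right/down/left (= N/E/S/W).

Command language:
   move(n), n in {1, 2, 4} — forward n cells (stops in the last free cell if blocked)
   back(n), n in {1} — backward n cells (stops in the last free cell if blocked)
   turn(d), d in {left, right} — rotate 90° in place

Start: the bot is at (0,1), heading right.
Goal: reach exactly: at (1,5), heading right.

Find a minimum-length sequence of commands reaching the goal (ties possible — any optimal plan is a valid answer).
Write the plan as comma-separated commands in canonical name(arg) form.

move(1), turn(left), move(4), turn(right)

t0: at (0,1), heading right
t=1 move(1) ⇒ at (1,1), heading right
t=2 turn(left) ⇒ at (1,1), heading up
t=3 move(4) ⇒ at (1,5), heading up
t=4 turn(right) ⇒ at (1,5), heading right
no 3-step plan works, so 4 is optimal.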